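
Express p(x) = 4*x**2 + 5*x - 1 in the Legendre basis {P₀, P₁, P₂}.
(1/3)P₀ + (5)P₁ + (8/3)P₂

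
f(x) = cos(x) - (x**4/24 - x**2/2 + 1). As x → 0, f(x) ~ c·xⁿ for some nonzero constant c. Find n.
6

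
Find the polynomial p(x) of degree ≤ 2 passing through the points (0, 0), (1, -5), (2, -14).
-2*x**2 - 3*x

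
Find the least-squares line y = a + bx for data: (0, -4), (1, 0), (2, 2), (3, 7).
a = -4, b = 7/2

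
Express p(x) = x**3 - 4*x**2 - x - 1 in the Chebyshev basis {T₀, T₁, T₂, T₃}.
(-3)T₀ + (-1/4)T₁ + (-2)T₂ + (1/4)T₃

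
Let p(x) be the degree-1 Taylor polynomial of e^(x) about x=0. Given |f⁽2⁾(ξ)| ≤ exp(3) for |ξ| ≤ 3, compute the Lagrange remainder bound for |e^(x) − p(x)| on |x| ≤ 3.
9*exp(3)/2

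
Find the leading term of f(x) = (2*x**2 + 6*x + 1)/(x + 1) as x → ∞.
2*x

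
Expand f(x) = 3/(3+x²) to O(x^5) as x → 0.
1 - x**2/3 + x**4/9 + O(x**5)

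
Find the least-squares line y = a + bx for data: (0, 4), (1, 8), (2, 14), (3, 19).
a = 18/5, b = 51/10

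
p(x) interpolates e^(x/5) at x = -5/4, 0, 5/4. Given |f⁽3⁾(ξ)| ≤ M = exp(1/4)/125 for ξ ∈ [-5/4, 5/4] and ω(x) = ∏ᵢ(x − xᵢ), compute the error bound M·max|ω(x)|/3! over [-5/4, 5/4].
sqrt(3)*exp(1/4)/1728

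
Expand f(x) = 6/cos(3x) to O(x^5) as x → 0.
6 + 27*x**2 + 405*x**4/4 + O(x**5)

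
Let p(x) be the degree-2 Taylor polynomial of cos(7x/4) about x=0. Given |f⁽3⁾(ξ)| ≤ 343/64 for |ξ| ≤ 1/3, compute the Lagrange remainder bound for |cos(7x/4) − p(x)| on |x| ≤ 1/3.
343/10368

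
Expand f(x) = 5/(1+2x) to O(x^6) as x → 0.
5 - 10*x + 20*x**2 - 40*x**3 + 80*x**4 - 160*x**5 + O(x**6)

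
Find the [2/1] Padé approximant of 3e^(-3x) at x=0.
(9*x**2/2 - 6*x + 3)/(x + 1)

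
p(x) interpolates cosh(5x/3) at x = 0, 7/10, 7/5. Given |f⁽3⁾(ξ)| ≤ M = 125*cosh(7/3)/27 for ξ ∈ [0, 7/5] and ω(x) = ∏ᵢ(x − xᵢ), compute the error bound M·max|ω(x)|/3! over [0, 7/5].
343*sqrt(3)*cosh(7/3)/5832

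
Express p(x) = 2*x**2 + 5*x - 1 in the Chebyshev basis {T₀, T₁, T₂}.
(5)T₁ + T₂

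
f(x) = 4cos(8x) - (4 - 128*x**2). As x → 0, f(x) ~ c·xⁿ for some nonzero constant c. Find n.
4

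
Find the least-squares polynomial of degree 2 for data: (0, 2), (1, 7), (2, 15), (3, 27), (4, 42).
71/35 + (22/7)x + (12/7)x²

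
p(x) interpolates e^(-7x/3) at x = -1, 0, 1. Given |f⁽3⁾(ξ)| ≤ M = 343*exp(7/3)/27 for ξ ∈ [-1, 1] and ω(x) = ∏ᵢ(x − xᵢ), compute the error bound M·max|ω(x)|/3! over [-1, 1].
343*sqrt(3)*exp(7/3)/729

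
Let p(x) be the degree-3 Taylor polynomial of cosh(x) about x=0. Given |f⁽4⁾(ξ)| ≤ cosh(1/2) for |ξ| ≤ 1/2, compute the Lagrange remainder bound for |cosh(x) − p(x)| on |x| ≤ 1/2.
cosh(1/2)/384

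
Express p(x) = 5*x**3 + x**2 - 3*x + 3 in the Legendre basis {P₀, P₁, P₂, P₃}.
(10/3)P₀ + (2/3)P₂ + (2)P₃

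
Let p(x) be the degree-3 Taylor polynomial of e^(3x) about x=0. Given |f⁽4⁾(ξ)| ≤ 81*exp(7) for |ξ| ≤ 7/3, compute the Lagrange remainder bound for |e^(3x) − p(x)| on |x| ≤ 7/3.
2401*exp(7)/24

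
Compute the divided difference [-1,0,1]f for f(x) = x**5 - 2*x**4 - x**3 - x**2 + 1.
-3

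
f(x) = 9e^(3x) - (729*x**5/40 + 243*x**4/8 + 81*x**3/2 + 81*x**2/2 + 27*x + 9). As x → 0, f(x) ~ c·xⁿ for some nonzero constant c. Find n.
6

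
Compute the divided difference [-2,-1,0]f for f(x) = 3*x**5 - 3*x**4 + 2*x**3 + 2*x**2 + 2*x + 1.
-70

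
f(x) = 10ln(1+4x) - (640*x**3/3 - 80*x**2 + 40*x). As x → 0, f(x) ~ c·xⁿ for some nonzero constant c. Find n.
4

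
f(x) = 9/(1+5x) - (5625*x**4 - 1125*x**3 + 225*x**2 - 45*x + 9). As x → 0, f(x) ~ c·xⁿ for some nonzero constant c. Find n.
5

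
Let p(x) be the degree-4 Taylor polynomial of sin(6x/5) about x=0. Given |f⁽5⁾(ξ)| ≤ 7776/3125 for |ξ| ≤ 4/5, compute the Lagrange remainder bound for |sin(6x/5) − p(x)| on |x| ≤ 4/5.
331776/48828125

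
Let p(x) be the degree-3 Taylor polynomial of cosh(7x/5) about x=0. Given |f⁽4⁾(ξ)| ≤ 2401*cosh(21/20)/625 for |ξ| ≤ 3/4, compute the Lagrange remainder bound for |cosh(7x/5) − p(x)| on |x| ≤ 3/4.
64827*cosh(21/20)/1280000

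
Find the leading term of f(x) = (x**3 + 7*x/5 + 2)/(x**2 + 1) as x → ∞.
x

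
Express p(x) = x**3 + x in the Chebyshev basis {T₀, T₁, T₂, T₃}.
(7/4)T₁ + (1/4)T₃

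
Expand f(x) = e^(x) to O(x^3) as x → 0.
1 + x + x**2/2 + O(x**3)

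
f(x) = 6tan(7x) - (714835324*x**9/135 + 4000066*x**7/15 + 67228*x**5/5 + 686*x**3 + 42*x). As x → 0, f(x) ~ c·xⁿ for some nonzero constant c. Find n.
11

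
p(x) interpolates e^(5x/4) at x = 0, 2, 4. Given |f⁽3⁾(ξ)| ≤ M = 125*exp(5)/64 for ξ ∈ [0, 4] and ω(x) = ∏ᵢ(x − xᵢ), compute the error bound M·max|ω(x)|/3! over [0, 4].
125*sqrt(3)*exp(5)/216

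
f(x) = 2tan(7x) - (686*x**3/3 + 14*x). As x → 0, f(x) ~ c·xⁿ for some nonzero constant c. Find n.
5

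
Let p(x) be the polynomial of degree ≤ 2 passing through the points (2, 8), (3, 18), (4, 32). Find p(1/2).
1/2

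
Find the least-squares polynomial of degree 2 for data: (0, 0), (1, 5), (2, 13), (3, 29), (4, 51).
2/5 + (3/5)x + (3)x²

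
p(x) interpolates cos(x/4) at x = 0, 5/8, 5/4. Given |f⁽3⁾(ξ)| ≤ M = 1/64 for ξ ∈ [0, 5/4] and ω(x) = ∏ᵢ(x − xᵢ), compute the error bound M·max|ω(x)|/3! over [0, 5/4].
125*sqrt(3)/884736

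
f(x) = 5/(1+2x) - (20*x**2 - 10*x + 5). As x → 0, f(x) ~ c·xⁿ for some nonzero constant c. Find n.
3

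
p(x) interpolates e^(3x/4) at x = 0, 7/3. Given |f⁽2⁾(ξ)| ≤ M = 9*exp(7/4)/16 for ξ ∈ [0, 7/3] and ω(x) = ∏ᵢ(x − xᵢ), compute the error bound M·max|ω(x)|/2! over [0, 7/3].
49*exp(7/4)/128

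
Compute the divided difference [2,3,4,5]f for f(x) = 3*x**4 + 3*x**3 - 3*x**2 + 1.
45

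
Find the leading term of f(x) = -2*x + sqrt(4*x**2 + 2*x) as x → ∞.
1/2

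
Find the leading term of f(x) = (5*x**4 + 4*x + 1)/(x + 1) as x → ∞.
5*x**3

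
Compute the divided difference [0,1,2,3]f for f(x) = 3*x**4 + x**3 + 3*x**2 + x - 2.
19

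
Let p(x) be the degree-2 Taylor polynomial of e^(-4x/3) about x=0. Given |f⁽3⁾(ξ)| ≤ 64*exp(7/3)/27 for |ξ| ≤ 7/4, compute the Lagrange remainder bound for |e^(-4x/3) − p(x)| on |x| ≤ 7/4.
343*exp(7/3)/162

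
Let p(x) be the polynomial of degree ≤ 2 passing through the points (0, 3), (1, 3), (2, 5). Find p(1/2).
11/4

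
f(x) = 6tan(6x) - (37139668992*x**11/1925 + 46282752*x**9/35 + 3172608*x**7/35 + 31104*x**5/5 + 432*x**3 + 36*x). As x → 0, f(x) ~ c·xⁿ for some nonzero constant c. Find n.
13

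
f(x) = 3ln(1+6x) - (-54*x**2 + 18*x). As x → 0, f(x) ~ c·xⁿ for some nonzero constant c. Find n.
3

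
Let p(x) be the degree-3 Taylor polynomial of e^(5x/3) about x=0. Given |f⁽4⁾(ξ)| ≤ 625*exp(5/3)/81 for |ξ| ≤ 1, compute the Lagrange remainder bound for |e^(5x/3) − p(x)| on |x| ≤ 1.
625*exp(5/3)/1944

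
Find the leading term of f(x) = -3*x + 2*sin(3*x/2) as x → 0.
-9*x**3/8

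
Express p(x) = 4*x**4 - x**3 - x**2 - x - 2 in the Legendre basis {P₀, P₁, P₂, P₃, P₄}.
(-23/15)P₀ + (-8/5)P₁ + (34/21)P₂ + (-2/5)P₃ + (32/35)P₄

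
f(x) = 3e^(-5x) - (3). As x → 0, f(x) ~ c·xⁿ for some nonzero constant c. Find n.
1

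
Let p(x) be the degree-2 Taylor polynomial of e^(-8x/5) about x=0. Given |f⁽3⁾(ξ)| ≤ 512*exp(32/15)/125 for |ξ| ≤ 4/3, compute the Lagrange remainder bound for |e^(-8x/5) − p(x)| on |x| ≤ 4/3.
16384*exp(32/15)/10125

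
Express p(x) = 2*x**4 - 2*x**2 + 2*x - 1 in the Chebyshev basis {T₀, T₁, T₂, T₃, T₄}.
(-5/4)T₀ + (2)T₁ + (1/4)T₄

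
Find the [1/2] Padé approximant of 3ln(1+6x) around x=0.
18*x/(-3*x**2 + 3*x + 1)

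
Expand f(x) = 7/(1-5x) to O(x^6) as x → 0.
7 + 35*x + 175*x**2 + 875*x**3 + 4375*x**4 + 21875*x**5 + O(x**6)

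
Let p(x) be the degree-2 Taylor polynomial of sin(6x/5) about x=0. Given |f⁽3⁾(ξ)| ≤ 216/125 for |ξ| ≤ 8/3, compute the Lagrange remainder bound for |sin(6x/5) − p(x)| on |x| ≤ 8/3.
2048/375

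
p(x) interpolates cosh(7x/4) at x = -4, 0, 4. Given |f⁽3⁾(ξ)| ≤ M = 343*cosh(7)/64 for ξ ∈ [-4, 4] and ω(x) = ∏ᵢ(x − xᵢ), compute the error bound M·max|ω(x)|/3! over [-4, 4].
343*sqrt(3)*cosh(7)/27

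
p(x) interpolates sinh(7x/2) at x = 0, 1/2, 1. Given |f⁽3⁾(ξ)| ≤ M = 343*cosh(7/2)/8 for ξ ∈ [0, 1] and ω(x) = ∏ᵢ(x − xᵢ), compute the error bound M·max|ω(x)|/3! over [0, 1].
343*sqrt(3)*cosh(7/2)/1728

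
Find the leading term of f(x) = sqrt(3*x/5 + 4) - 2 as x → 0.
3*x/20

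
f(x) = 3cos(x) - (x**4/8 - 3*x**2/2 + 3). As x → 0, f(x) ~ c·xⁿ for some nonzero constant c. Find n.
6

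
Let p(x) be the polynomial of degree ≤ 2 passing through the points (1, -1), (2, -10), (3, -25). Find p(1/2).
5/4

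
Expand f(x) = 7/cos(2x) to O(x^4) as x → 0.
7 + 14*x**2 + O(x**4)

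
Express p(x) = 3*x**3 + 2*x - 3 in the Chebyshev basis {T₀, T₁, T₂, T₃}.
(-3)T₀ + (17/4)T₁ + (3/4)T₃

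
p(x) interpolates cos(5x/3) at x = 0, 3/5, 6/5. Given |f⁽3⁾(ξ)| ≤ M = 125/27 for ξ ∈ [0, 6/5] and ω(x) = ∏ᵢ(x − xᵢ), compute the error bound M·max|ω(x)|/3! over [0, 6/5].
sqrt(3)/27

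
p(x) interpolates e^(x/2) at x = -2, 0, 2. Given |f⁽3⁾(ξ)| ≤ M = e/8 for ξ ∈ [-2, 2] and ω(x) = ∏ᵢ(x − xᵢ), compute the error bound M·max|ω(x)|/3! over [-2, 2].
sqrt(3)*e/27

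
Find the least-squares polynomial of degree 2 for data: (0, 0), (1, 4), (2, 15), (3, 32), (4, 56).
-1/35 + (6/7)x + (23/7)x²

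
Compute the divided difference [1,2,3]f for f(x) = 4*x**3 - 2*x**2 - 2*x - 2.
22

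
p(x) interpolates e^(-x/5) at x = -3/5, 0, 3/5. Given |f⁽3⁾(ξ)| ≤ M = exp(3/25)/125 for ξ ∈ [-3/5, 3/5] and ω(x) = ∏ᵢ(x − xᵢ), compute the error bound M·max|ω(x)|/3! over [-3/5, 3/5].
sqrt(3)*exp(3/25)/15625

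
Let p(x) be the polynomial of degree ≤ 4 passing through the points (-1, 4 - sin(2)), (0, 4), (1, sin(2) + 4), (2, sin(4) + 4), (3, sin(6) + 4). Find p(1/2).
3*sin(6)/128 - 5*sin(4)/32 + 95*sin(2)/128 + 4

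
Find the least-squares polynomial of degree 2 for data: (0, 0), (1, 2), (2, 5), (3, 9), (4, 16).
6/35 + (53/70)x + (11/14)x²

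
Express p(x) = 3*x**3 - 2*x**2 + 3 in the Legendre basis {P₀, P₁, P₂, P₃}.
(7/3)P₀ + (9/5)P₁ + (-4/3)P₂ + (6/5)P₃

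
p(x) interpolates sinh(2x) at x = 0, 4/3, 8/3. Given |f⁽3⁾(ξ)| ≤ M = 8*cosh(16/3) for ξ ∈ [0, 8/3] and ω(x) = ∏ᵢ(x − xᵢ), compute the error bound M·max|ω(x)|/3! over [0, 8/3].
512*sqrt(3)*cosh(16/3)/729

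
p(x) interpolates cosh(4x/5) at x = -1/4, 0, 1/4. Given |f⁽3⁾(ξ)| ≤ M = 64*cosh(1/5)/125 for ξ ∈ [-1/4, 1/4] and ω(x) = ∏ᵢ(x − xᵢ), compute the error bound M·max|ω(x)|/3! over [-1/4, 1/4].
sqrt(3)*cosh(1/5)/3375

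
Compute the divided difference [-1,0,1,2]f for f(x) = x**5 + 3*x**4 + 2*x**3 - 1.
13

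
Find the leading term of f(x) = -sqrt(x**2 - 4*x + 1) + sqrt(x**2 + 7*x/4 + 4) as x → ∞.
23/8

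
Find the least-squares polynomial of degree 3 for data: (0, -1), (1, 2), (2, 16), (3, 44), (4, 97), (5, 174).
-59/63 + (-223/378)x + (163/63)x² + (49/54)x³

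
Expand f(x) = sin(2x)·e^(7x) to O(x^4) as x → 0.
2*x + 14*x**2 + 143*x**3/3 + O(x**4)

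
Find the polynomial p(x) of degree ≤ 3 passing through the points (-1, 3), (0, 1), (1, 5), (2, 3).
-2*x**3 + 3*x**2 + 3*x + 1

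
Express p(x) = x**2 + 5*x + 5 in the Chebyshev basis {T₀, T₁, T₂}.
(11/2)T₀ + (5)T₁ + (1/2)T₂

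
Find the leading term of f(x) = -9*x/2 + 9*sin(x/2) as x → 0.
-3*x**3/16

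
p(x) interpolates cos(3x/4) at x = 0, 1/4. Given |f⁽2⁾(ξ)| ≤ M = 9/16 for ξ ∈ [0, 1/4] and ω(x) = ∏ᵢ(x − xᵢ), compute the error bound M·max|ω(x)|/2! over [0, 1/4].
9/2048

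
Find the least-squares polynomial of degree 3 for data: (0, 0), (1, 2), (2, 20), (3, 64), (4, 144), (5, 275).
-10/63 + (-383/378)x + (431/252)x² + (205/108)x³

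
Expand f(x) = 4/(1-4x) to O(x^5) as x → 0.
4 + 16*x + 64*x**2 + 256*x**3 + 1024*x**4 + O(x**5)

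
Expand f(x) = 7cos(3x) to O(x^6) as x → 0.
7 - 63*x**2/2 + 189*x**4/8 + O(x**6)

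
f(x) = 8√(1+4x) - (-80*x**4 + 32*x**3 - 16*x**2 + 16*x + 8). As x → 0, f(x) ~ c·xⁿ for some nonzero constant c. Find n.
5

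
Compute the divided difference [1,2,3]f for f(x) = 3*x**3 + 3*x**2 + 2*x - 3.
21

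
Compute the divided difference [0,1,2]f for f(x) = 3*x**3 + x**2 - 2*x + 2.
10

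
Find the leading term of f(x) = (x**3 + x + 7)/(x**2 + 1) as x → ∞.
x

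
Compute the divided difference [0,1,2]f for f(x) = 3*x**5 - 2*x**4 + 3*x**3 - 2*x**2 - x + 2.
38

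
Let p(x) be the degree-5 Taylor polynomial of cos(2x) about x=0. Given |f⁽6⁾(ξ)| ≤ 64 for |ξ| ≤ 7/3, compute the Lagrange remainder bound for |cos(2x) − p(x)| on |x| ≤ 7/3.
470596/32805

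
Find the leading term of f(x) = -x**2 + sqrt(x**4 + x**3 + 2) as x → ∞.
x/2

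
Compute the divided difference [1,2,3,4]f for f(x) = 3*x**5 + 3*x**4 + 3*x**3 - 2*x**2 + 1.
228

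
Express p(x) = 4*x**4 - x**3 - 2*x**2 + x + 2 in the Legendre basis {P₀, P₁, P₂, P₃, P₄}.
(32/15)P₀ + (2/5)P₁ + (20/21)P₂ + (-2/5)P₃ + (32/35)P₄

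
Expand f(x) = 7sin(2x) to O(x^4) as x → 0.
14*x - 28*x**3/3 + O(x**4)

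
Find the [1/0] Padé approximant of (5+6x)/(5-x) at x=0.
7*x/5 + 1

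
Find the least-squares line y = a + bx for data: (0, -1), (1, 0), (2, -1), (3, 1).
a = -1, b = 1/2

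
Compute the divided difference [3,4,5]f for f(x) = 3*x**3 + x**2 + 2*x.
37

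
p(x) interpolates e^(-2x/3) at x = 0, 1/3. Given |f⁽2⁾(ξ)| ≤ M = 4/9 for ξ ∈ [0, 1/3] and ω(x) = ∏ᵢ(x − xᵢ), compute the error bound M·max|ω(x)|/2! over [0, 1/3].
1/162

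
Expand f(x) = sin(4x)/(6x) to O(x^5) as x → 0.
2/3 - 16*x**2/9 + 64*x**4/45 + O(x**5)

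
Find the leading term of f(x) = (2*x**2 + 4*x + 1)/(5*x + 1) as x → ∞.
2*x/5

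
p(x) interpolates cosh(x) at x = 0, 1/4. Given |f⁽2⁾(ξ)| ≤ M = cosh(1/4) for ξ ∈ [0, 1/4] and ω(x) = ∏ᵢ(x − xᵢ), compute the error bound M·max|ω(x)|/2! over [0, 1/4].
cosh(1/4)/128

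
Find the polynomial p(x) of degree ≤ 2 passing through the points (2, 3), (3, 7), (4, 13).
x**2 - x + 1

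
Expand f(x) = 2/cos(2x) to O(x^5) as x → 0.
2 + 4*x**2 + 20*x**4/3 + O(x**5)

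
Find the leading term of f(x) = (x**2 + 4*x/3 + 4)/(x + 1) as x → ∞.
x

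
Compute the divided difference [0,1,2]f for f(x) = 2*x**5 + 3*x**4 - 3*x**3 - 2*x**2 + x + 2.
40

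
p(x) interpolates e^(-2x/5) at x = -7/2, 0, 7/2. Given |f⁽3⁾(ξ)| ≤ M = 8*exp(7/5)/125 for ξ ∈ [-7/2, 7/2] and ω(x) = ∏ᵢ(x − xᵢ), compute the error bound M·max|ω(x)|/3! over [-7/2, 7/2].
343*sqrt(3)*exp(7/5)/3375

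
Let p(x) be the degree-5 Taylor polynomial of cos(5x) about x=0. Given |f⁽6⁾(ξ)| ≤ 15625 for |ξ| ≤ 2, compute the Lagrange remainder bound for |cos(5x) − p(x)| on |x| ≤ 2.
12500/9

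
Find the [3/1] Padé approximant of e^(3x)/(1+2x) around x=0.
(171*x**3/8 + 45*x**2/4 + 39*x/4 + 1)/(35*x/4 + 1)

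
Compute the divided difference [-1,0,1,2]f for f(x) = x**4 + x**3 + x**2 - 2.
3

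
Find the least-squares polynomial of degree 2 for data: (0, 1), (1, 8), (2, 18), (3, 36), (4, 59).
46/35 + (104/35)x + (20/7)x²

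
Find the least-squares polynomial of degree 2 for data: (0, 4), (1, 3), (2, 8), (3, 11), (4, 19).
129/35 + (-27/35)x + (8/7)x²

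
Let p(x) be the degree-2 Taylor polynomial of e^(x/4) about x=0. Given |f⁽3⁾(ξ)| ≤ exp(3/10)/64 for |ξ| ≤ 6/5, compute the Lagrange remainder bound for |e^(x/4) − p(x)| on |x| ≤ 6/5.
9*exp(3/10)/2000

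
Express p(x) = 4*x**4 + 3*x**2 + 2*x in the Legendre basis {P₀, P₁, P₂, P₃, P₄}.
(9/5)P₀ + (2)P₁ + (30/7)P₂ + (32/35)P₄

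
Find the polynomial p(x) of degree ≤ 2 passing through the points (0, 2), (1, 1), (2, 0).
2 - x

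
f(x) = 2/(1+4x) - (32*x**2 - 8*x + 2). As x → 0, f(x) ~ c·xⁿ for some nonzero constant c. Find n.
3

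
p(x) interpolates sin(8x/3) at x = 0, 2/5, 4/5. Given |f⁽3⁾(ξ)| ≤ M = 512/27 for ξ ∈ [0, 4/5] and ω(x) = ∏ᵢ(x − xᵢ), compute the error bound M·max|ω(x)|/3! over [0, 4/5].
4096*sqrt(3)/91125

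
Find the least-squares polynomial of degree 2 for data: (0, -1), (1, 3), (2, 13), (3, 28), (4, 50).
-33/35 + (69/70)x + (41/14)x²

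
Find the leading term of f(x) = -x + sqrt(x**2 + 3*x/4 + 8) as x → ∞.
3/8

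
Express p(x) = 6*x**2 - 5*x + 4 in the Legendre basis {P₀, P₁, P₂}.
(6)P₀ + (-5)P₁ + (4)P₂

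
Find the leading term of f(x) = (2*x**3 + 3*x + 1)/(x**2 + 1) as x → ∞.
2*x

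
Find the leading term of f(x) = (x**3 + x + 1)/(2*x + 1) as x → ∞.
x**2/2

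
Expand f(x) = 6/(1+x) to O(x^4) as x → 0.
6 - 6*x + 6*x**2 - 6*x**3 + O(x**4)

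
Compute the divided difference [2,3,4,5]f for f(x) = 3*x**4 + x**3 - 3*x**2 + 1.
43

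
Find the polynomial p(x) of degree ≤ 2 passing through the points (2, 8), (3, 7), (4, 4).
-x**2 + 4*x + 4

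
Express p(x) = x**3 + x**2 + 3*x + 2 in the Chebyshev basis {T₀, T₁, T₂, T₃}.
(5/2)T₀ + (15/4)T₁ + (1/2)T₂ + (1/4)T₃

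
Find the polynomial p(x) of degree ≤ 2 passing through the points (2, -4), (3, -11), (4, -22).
-2*x**2 + 3*x - 2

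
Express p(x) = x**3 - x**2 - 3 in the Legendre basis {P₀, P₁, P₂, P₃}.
(-10/3)P₀ + (3/5)P₁ + (-2/3)P₂ + (2/5)P₃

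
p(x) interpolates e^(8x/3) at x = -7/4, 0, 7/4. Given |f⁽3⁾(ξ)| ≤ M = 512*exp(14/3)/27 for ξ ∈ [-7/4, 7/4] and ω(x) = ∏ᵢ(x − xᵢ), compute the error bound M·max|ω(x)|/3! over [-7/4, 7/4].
2744*sqrt(3)*exp(14/3)/729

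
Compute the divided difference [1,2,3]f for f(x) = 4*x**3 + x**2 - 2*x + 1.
25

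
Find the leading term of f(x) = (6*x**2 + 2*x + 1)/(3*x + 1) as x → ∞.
2*x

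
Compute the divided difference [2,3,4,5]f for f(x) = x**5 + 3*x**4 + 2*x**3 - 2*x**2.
169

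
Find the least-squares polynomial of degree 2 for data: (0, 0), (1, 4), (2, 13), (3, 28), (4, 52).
13/35 + (-12/35)x + (23/7)x²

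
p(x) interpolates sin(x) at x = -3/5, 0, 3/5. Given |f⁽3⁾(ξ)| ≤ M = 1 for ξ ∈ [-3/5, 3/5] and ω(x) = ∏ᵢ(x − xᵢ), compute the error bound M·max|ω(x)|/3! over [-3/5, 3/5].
sqrt(3)/125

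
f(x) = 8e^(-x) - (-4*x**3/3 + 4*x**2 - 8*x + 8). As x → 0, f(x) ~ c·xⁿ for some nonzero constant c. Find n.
4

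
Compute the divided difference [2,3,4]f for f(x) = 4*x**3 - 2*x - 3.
36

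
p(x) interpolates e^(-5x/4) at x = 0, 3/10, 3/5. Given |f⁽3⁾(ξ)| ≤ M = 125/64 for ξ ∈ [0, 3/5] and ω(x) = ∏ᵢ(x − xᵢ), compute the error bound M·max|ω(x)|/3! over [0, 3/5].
sqrt(3)/512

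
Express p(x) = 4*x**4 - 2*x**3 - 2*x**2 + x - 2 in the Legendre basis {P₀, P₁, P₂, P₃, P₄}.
(-28/15)P₀ + (-1/5)P₁ + (20/21)P₂ + (-4/5)P₃ + (32/35)P₄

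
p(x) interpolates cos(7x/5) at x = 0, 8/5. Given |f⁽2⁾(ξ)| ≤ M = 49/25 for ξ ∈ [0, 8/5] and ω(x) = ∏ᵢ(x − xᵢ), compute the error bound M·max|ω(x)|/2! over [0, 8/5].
392/625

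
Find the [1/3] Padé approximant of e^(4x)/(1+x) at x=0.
1/(-8*x**3/3 + 4*x**2 - 3*x + 1)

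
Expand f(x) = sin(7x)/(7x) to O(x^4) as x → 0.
1 - 49*x**2/6 + O(x**4)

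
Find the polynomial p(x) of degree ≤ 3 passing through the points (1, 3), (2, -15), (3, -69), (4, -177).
-3*x**3 + 3*x + 3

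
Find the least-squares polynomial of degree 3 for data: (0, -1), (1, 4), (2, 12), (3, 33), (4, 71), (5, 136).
-20/21 + (325/63)x + (-5/3)x² + (11/9)x³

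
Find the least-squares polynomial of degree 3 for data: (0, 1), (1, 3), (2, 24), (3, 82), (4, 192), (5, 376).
113/126 + (-767/756)x + (97/252)x² + (80/27)x³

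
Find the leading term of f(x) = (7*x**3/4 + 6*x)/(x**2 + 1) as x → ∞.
7*x/4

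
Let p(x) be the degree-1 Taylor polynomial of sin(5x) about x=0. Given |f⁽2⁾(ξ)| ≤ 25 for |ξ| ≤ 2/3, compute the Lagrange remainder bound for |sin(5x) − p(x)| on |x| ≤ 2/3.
50/9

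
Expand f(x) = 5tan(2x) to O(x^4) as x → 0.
10*x + 40*x**3/3 + O(x**4)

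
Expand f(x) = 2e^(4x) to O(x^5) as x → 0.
2 + 8*x + 16*x**2 + 64*x**3/3 + 64*x**4/3 + O(x**5)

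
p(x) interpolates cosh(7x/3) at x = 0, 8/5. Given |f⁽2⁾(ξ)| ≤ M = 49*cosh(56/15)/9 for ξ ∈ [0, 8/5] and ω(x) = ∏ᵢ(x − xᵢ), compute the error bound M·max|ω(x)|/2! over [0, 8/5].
392*cosh(56/15)/225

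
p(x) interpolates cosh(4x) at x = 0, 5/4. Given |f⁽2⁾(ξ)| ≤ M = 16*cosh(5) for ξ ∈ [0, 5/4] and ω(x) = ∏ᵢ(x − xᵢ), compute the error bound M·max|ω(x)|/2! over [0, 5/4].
25*cosh(5)/8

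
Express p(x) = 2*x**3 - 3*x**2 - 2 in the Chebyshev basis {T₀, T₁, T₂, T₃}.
(-7/2)T₀ + (3/2)T₁ + (-3/2)T₂ + (1/2)T₃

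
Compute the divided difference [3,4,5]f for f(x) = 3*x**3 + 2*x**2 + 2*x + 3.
38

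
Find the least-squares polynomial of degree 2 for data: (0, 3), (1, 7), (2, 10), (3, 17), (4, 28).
25/7 + (6/7)x + (9/7)x²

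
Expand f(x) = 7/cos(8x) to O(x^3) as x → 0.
7 + 224*x**2 + O(x**3)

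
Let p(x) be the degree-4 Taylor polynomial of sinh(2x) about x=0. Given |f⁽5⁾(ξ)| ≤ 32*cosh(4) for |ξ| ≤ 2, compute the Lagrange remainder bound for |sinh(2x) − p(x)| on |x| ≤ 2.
128*cosh(4)/15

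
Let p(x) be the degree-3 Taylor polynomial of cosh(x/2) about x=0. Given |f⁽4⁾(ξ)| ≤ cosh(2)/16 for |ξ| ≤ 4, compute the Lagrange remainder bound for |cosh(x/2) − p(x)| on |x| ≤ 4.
2*cosh(2)/3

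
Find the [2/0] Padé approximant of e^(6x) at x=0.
18*x**2 + 6*x + 1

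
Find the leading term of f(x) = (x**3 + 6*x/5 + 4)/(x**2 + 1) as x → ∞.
x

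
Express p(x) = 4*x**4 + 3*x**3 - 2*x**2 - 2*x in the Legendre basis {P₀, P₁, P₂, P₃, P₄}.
(2/15)P₀ + (-1/5)P₁ + (20/21)P₂ + (6/5)P₃ + (32/35)P₄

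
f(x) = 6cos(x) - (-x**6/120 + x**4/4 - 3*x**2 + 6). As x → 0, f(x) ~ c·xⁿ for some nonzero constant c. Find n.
8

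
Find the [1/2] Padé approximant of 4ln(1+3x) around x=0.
12*x/(-3*x**2/4 + 3*x/2 + 1)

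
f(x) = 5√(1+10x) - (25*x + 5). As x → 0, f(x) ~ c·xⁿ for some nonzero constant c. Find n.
2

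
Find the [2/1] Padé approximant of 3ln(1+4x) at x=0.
4*x*(2*x + 3)/(8*x/3 + 1)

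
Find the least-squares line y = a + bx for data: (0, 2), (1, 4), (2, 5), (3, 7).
a = 21/10, b = 8/5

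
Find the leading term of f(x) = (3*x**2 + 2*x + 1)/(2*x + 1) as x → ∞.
3*x/2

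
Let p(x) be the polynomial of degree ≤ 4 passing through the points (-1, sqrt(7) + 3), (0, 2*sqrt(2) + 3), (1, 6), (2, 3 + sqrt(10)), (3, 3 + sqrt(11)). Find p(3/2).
-5*sqrt(2)/16 - 5*sqrt(11)/128 + 3*sqrt(7)/128 + 15*sqrt(10)/32 + 327/64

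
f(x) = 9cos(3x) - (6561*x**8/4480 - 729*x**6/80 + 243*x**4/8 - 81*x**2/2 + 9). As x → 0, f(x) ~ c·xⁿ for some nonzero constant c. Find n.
10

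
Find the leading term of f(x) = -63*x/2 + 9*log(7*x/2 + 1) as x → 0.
-441*x**2/8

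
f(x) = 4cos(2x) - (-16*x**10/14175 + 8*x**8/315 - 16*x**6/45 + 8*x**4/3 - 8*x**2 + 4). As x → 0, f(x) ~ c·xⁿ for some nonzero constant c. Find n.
12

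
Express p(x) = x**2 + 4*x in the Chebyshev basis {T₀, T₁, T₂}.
(1/2)T₀ + (4)T₁ + (1/2)T₂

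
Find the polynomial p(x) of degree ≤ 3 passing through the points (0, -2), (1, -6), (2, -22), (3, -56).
-x**3 - 3*x**2 - 2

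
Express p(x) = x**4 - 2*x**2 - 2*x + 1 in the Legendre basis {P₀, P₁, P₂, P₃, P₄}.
(8/15)P₀ + (-2)P₁ + (-16/21)P₂ + (8/35)P₄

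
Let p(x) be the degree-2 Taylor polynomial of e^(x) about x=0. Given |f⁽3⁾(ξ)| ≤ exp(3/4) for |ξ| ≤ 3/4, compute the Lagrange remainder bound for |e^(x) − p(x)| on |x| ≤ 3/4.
9*exp(3/4)/128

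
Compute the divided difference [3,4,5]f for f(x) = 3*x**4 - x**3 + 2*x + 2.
279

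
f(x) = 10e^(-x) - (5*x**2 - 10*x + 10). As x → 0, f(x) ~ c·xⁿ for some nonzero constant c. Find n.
3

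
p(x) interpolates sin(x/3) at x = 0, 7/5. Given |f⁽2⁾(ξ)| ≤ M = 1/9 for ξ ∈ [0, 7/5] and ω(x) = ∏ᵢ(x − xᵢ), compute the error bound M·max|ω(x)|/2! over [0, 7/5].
49/1800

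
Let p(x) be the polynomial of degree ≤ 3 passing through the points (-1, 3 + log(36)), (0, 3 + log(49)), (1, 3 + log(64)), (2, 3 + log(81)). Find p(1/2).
3 + log(56*2**(1/4)*3**(5/8)*7**(1/8)/3)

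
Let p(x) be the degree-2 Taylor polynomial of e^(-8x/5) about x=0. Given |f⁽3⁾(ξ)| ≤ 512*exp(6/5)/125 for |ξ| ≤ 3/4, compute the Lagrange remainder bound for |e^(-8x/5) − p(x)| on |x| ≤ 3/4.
36*exp(6/5)/125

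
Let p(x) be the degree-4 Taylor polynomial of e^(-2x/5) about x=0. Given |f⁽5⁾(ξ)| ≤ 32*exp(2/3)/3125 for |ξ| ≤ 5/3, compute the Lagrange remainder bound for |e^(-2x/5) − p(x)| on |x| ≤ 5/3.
4*exp(2/3)/3645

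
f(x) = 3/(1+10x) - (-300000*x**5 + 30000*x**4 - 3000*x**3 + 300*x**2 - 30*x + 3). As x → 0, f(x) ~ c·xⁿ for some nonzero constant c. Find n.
6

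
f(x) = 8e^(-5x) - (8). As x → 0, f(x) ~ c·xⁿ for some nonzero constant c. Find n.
1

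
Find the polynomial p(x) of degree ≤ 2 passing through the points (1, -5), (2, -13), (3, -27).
-3*x**2 + x - 3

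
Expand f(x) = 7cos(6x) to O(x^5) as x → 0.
7 - 126*x**2 + 378*x**4 + O(x**5)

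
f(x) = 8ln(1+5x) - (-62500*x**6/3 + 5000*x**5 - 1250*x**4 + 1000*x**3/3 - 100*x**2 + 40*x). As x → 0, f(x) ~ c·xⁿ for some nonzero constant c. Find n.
7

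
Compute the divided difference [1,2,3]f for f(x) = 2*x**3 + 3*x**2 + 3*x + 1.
15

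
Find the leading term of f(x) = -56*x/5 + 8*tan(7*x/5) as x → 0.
2744*x**3/375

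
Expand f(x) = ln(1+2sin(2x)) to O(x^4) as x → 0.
4*x - 8*x**2 + 56*x**3/3 + O(x**4)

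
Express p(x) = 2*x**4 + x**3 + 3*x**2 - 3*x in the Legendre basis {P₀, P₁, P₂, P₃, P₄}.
(7/5)P₀ + (-12/5)P₁ + (22/7)P₂ + (2/5)P₃ + (16/35)P₄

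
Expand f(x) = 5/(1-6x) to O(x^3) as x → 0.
5 + 30*x + 180*x**2 + O(x**3)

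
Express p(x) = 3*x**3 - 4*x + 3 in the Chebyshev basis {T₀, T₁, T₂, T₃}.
(3)T₀ + (-7/4)T₁ + (3/4)T₃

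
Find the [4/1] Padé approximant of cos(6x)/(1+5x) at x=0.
(54*x**4 - 18*x**2 + 1)/(5*x + 1)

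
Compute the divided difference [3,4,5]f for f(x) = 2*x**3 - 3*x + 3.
24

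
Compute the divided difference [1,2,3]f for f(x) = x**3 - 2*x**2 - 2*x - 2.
4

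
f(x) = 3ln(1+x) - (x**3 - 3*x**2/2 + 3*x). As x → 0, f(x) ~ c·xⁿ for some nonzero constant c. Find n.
4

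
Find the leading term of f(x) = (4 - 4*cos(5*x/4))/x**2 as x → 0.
25/8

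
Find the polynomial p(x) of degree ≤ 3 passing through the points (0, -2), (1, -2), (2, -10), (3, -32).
-x**3 - x**2 + 2*x - 2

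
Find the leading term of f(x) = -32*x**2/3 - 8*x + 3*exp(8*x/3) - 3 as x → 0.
256*x**3/27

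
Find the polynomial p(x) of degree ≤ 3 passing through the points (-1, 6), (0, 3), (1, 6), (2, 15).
3*x**2 + 3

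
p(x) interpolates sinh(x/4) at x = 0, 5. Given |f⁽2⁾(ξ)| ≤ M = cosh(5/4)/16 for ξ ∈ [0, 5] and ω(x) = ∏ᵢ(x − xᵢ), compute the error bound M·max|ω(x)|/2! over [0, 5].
25*cosh(5/4)/128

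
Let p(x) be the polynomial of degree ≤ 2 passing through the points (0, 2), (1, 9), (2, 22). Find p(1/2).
19/4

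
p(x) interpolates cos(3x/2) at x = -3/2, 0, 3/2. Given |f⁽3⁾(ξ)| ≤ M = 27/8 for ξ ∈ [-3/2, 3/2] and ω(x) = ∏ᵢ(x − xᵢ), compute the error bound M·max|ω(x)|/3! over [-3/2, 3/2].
27*sqrt(3)/64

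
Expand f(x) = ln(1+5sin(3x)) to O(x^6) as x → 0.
15*x - 225*x**2/2 + 2205*x**3/2 - 49275*x**4/4 + 1174581*x**5/8 + O(x**6)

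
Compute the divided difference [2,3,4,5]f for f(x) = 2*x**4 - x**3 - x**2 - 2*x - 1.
27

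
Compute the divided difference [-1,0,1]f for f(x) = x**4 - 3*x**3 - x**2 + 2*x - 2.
0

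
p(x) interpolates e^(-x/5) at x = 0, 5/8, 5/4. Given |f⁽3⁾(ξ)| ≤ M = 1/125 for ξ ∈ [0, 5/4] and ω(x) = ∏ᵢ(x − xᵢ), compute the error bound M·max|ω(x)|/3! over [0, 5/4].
sqrt(3)/13824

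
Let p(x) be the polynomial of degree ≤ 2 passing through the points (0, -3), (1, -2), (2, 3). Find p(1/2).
-3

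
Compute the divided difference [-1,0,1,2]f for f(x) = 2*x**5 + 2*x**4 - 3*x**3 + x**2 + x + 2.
11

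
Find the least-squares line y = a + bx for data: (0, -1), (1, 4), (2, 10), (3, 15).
a = -11/10, b = 27/5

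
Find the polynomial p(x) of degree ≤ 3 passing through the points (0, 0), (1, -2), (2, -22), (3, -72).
-2*x**3 - 3*x**2 + 3*x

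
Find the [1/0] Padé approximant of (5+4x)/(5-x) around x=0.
x + 1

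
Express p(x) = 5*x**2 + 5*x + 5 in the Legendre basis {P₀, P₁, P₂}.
(20/3)P₀ + (5)P₁ + (10/3)P₂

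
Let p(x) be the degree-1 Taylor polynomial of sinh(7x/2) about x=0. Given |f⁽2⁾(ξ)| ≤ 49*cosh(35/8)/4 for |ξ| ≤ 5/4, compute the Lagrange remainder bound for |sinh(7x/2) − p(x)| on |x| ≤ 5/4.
1225*cosh(35/8)/128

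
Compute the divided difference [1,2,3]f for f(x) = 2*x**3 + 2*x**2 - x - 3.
14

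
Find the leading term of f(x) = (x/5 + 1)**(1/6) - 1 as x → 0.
x/30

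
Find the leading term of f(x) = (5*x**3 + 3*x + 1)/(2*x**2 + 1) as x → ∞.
5*x/2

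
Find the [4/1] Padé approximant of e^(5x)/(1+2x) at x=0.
(38125*x**4/5976 + 375*x**3/83 + 825*x**2/166 + 620*x/249 + 1)/(1 - 127*x/249)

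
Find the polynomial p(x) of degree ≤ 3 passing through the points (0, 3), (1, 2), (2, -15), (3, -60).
-2*x**3 - 2*x**2 + 3*x + 3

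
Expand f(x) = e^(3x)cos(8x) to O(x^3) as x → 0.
1 + 3*x - 55*x**2/2 + O(x**3)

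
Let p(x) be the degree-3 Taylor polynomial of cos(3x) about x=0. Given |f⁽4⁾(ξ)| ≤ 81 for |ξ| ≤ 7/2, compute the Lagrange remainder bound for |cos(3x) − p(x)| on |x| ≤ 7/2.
64827/128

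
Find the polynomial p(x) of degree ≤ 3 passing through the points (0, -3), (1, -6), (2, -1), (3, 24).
2*x**3 - 2*x**2 - 3*x - 3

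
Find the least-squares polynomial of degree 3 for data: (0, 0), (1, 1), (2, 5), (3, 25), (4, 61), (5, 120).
37/126 + (-1345/756)x + (131/252)x² + (25/27)x³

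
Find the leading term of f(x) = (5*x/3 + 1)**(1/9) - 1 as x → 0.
5*x/27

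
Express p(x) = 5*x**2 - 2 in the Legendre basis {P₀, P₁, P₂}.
(-1/3)P₀ + (10/3)P₂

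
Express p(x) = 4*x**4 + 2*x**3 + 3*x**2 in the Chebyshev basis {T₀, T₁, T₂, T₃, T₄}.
(3)T₀ + (3/2)T₁ + (7/2)T₂ + (1/2)T₃ + (1/2)T₄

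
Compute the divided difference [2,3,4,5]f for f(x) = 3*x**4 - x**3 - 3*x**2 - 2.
41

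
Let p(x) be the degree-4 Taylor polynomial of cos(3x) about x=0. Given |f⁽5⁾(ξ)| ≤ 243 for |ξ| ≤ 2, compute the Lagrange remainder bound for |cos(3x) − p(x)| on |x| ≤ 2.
324/5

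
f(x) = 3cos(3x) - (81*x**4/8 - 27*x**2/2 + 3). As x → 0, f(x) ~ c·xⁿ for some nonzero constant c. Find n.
6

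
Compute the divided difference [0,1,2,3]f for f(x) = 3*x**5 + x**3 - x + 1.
76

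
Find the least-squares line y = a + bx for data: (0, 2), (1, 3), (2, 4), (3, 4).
a = 11/5, b = 7/10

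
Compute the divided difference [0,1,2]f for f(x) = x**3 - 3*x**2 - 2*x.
0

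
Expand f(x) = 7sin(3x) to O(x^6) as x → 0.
21*x - 63*x**3/2 + 567*x**5/40 + O(x**6)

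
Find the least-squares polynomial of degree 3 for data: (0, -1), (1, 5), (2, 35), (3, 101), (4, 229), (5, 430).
-68/63 + (298/189)x + (499/252)x² + (323/108)x³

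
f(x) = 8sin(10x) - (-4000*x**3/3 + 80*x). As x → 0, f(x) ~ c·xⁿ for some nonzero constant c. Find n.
5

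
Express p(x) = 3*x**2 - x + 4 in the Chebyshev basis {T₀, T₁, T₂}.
(11/2)T₀ - T₁ + (3/2)T₂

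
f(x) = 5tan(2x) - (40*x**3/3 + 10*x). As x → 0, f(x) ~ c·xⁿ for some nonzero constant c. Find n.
5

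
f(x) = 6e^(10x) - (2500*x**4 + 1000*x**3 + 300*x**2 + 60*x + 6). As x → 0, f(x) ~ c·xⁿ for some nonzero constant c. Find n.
5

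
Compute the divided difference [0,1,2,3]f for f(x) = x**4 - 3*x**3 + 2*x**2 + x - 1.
3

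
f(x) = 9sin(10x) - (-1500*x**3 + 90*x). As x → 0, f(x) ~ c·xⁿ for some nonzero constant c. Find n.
5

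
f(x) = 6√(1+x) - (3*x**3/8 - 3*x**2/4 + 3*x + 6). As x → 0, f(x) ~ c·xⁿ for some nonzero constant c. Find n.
4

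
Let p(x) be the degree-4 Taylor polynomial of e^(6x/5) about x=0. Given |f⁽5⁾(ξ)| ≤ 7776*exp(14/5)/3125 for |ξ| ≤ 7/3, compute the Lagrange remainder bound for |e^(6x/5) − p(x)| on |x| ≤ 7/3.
67228*exp(14/5)/46875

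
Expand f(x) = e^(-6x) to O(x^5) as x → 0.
1 - 6*x + 18*x**2 - 36*x**3 + 54*x**4 + O(x**5)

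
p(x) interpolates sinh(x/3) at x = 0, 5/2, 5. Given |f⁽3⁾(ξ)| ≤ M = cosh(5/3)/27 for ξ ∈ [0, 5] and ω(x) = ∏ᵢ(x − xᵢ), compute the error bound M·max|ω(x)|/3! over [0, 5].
125*sqrt(3)*cosh(5/3)/5832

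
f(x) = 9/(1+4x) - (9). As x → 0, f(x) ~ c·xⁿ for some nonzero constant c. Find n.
1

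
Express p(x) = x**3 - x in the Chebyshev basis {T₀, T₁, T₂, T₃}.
(-1/4)T₁ + (1/4)T₃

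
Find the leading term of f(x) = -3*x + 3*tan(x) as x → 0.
x**3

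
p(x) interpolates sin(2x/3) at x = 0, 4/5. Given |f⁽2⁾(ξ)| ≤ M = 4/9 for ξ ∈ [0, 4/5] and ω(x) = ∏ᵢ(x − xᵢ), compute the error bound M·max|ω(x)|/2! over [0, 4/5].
8/225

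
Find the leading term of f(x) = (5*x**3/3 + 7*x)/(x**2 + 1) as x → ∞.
5*x/3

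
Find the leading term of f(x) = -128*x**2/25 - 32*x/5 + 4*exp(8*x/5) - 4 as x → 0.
1024*x**3/375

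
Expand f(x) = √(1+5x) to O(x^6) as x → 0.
1 + 5*x/2 - 25*x**2/8 + 125*x**3/16 - 3125*x**4/128 + 21875*x**5/256 + O(x**6)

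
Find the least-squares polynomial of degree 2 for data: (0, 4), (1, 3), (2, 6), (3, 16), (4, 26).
131/35 + (-181/70)x + (29/14)x²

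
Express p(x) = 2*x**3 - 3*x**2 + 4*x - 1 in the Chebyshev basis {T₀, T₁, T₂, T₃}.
(-5/2)T₀ + (11/2)T₁ + (-3/2)T₂ + (1/2)T₃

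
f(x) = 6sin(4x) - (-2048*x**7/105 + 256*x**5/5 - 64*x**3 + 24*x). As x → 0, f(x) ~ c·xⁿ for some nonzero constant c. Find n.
9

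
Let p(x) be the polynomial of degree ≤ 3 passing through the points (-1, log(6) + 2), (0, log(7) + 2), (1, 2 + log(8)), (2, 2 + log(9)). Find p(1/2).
2 + log(2*2**(5/8)*3**(13/16)*7**(9/16)/3)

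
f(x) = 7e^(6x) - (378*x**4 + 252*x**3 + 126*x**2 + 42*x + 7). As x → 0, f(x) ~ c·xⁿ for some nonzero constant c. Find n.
5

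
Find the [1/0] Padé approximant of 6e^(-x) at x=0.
6 - 6*x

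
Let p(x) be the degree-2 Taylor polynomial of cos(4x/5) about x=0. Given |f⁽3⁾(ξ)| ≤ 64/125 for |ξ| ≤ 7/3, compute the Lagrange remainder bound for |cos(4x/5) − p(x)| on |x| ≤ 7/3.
10976/10125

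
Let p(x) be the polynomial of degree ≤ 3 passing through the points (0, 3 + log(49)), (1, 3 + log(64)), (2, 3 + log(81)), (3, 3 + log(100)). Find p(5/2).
3 + log(27*5**(5/8)*6**(3/4)*7**(1/8)/4)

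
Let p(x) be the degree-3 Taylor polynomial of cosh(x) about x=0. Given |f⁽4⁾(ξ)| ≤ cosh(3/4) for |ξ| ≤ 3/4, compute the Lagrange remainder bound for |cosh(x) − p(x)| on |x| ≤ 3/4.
27*cosh(3/4)/2048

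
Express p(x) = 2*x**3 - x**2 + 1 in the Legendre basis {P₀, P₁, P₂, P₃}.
(2/3)P₀ + (6/5)P₁ + (-2/3)P₂ + (4/5)P₃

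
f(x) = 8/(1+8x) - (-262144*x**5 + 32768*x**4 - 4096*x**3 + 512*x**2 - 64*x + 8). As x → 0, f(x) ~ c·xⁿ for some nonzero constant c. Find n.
6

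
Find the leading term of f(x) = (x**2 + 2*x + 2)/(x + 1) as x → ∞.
x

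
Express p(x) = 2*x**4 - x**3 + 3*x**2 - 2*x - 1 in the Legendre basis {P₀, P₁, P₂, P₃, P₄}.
(2/5)P₀ + (-13/5)P₁ + (22/7)P₂ + (-2/5)P₃ + (16/35)P₄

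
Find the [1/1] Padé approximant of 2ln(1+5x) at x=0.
10*x/(5*x/2 + 1)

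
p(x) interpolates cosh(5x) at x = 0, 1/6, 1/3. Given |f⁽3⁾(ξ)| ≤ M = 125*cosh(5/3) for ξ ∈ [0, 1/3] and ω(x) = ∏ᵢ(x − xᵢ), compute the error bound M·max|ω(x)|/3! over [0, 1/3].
125*sqrt(3)*cosh(5/3)/5832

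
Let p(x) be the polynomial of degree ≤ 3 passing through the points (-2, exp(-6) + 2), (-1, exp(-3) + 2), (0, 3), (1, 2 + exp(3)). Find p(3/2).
(-5 + 21*exp(3) + (-3 + 35*exp(3))*exp(6))*exp(-6)/16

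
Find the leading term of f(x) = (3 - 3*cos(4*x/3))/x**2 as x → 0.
8/3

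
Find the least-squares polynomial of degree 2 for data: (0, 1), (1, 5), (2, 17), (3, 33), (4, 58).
34/35 + (37/35)x + (23/7)x²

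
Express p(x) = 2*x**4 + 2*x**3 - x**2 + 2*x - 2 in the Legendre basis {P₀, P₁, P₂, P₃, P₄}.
(-29/15)P₀ + (16/5)P₁ + (10/21)P₂ + (4/5)P₃ + (16/35)P₄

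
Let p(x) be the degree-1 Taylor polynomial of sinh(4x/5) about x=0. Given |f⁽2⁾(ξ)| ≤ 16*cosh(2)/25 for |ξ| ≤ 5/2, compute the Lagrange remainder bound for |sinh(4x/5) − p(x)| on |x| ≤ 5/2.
2*cosh(2)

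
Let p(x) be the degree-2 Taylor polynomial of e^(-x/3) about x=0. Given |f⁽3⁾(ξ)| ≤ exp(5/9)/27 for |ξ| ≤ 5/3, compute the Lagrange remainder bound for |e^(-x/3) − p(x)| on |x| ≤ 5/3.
125*exp(5/9)/4374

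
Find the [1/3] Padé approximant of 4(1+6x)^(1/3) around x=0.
(20*x + 4)/(8*x**3/3 - 2*x**2 + 3*x + 1)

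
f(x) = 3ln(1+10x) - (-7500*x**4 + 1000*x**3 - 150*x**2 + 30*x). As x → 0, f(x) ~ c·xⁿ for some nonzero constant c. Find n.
5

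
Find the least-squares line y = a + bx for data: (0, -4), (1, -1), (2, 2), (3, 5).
a = -4, b = 3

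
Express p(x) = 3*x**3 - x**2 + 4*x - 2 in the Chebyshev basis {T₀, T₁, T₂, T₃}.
(-5/2)T₀ + (25/4)T₁ + (-1/2)T₂ + (3/4)T₃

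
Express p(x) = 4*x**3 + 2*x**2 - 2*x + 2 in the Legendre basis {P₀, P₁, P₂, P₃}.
(8/3)P₀ + (2/5)P₁ + (4/3)P₂ + (8/5)P₃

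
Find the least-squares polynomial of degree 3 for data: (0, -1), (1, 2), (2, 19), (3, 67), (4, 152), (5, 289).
-107/126 + (-223/108)x + (599/252)x² + (52/27)x³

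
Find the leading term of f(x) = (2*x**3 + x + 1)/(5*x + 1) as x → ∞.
2*x**2/5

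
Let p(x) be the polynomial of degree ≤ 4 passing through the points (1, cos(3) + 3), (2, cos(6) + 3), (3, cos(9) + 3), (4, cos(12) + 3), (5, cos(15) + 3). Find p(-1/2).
1485*cos(9)/64 - 693*cos(6)/32 - 385*cos(12)/32 + 1155*cos(3)/128 + 315*cos(15)/128 + 3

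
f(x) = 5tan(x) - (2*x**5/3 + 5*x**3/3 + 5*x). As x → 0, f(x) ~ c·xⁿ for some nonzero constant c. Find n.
7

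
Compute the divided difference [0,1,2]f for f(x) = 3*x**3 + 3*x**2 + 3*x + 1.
12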